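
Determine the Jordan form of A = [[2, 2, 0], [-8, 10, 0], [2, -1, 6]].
The characteristic polynomial is det(xI - A) = (x - 6)^3, so the eigenvalues are 6 (algebraic multiplicity 3).

For λ = 6: rank(A - 6I) = 1, rank((A - 6I)^2) = 0. The eigenspace has dimension 3 - 1 = 2, so there are 2 Jordan blocks; the rank sequence gives block sizes [2, 1].

Assembling the blocks gives the Jordan form J above.

J = [[6, 1, 0], [0, 6, 0], [0, 0, 6]]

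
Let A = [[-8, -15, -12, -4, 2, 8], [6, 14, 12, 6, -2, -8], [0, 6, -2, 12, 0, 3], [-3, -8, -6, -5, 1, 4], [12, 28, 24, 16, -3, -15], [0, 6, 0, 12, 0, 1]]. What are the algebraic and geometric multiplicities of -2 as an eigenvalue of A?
The characteristic polynomial is (x - 1)^3(x + 2)^3, so the factor x + 2 appears with exponent 3: the algebraic multiplicity is 3.

rank(A + 2I) = 4, so the eigenspace has dimension 6 - 4 = 2: the geometric multiplicity is 2.

Since 2 < 3, A is not diagonalizable.

algebraic multiplicity 3, geometric multiplicity 2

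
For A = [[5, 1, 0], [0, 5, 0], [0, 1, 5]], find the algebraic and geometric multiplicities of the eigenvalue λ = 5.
algebraic multiplicity 3, geometric multiplicity 2

The characteristic polynomial is (x - 5)^3, so the factor x - 5 appears with exponent 3: the algebraic multiplicity is 3.

rank(A - 5I) = 1, so the eigenspace has dimension 3 - 1 = 2: the geometric multiplicity is 2.

Since 2 < 3, A is not diagonalizable.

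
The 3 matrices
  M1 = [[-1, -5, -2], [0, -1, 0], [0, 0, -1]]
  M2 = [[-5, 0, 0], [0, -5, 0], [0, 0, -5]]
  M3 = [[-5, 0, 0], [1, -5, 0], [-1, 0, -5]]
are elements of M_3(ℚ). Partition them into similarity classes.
Characteristic polynomials: χ_{M1} = (x + 1)^3, χ_{M2} = (x + 5)^3, χ_{M3} = (x + 5)^3.

{M1}: invariant factors x + 1, (x + 1)^2.

{M2}: invariant factors x + 5, x + 5, x + 5.

{M3}: invariant factors x + 5, (x + 5)^2.

Matrices are similar if and only if their invariant-factor lists agree; the partition into similarity classes is {M1}, {M2}, {M3}.

3 classes: {M1}, {M2}, {M3}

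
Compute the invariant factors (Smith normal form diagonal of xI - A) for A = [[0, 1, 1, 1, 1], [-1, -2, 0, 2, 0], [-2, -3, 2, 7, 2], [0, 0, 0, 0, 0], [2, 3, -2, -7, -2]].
The Jordan structure of A has elementary divisors (x + 1)^2, x^2, x. Arranging the block sizes at each eigenvalue in decreasing order and taking row products gives the invariant factors.

Invariant factors (smallest first, each dividing the next): x, x^2(x + 1)^2.

Check: the last factor x^2(x + 1)^2 is the minimal polynomial, and the product x^3(x + 1)^2 is the characteristic polynomial.

x, x^2(x + 1)^2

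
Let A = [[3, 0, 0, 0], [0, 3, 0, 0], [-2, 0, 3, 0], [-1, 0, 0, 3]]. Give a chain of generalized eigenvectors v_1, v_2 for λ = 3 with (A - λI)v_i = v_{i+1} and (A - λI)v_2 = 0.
v_1 = [[1, -2, 2, 0]]^T, v_2 = [[0, 0, -2, -1]]^T

We seek v_1 ∈ ker((A - 3I)^2) \ ker(A - 3I), then set v_{i+1} = (A - 3I) v_i.

One such chain is v_1 = [[1, -2, 2, 0]]^T, v_2 = [[0, 0, -2, -1]]^T. Check: (A - 3I) v_2 = [[0, 0, 0, 0]]^T = 0.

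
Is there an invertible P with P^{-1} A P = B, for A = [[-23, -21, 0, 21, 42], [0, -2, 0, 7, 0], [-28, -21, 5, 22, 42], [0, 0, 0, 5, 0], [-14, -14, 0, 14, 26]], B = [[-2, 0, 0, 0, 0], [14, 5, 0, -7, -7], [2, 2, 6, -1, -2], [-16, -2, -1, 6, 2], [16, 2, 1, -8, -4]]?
Two matrices over a field are similar if and only if they have the same invariant factors.

Both A and B have characteristic polynomial (x - 5)^3(x + 2)^2 and minimal polynomial (x - 5)^2(x + 2). Computing further, both have invariant factors (x - 5)(x + 2), (x - 5)^2(x + 2). Hence A and B are similar.

Yes.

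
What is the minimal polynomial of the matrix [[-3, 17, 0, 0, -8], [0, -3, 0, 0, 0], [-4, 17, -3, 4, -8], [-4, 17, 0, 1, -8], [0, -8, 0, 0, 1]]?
m_A(x) = (x - 1)(x + 3)^2

The characteristic polynomial factors as (x - 1)^2(x + 3)^3. The minimal polynomial is ∏(x - λ)^{k_λ} where k_λ is the size of the largest Jordan block at λ.

For λ = -3: rank(A + 3I) = 3, and the largest Jordan block has size 2 (the smallest k with rank((A + 3I)^k) = rank((A + 3I)^(k+1))).
For λ = 1: rank(A - I) = 3, and the largest Jordan block has size 1 (the smallest k with rank((A - I)^k) = rank((A - I)^(k+1))).

So m_A(x) = (x - 1)(x + 3)^2.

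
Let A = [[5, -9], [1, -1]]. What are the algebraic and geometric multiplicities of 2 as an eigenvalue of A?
The characteristic polynomial is (x - 2)^2, so the factor x - 2 appears with exponent 2: the algebraic multiplicity is 2.

rank(A - 2I) = 1, so the eigenspace has dimension 2 - 1 = 1: the geometric multiplicity is 1.

Since 1 < 2, A is not diagonalizable.

algebraic multiplicity 2, geometric multiplicity 1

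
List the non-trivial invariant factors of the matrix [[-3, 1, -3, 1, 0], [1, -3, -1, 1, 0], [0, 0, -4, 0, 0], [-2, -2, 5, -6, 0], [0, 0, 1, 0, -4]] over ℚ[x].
The Jordan structure of A has elementary divisors (x + 4)^3, (x + 4), (x + 4). Arranging the block sizes at each eigenvalue in decreasing order and taking row products gives the invariant factors.

Invariant factors (smallest first, each dividing the next): x + 4, x + 4, (x + 4)^3.

Check: the last factor (x + 4)^3 is the minimal polynomial, and the product (x + 4)^5 is the characteristic polynomial.

x + 4, x + 4, (x + 4)^3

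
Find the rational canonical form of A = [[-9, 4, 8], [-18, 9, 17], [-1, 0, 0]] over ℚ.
R = [[0, 0, 4], [1, 0, 1], [0, 1, 0]]

The invariant factors of A (the non-unit diagonal entries of the Smith normal form of xI - A over ℚ[x]) are x^3 - x - 4, each dividing the next. The characteristic polynomial is their product, x^3 - x - 4.

The rational canonical form is the block-diagonal matrix of companion matrices C(f_i):
R = [[0, 0, 4], [1, 0, 1], [0, 1, 0]].

Note the characteristic polynomial does not split into linear factors over ℚ, so A has no Jordan form over ℚ; the rational canonical form exists over any field.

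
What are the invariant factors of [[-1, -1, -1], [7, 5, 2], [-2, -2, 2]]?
The Jordan structure of A has elementary divisors (x - 2)^3. Arranging the block sizes at each eigenvalue in decreasing order and taking row products gives the invariant factors.

Invariant factors (smallest first, each dividing the next): (x - 2)^3.

Check: the last factor (x - 2)^3 is the minimal polynomial, and the product (x - 2)^3 is the characteristic polynomial.

(x - 2)^3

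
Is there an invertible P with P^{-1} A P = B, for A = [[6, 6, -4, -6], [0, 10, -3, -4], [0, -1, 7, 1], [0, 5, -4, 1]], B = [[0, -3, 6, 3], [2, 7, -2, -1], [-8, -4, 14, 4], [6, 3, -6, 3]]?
No.

Both have characteristic polynomial (x - 6)^4, but the minimal polynomial of A is (x - 6)^3 while the minimal polynomial of B is (x - 6)^2. The minimal polynomial is a similarity invariant, so A and B are not similar.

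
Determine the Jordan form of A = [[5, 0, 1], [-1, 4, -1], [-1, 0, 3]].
The characteristic polynomial is det(xI - A) = (x - 4)^3, so the eigenvalues are 4 (algebraic multiplicity 3).

For λ = 4: rank(A - 4I) = 1, rank((A - 4I)^2) = 0. The eigenspace has dimension 3 - 1 = 2, so there are 2 Jordan blocks; the rank sequence gives block sizes [2, 1].

Assembling the blocks gives the Jordan form J above.

J = [[4, 1, 0], [0, 4, 0], [0, 0, 4]]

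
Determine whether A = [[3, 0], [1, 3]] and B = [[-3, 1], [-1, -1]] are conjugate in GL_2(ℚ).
trace(A) = 6 but trace(B) = -4. The trace is a similarity invariant, so A and B are not similar.

No.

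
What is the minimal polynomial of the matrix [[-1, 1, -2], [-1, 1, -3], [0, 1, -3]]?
The characteristic polynomial factors as (x + 1)^3. The minimal polynomial is ∏(x - λ)^{k_λ} where k_λ is the size of the largest Jordan block at λ.

For λ = -1: rank(A + I) = 2, and the largest Jordan block has size 3 (the smallest k with rank((A + I)^k) = rank((A + I)^(k+1))).

So m_A(x) = (x + 1)^3.

m_A(x) = (x + 1)^3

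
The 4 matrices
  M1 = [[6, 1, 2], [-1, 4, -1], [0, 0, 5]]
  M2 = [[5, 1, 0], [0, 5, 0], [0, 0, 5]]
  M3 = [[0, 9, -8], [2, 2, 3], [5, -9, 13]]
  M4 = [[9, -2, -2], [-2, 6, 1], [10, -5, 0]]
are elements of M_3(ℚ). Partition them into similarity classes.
Characteristic polynomials: χ_{M1} = (x - 5)^3, χ_{M2} = (x - 5)^3, χ_{M3} = (x - 5)^3, χ_{M4} = (x - 5)^3.

{M1, M3}: invariant factors (x - 5)^3.

{M2, M4}: invariant factors x - 5, (x - 5)^2.

Matrices are similar if and only if their invariant-factor lists agree; the partition into similarity classes is {M1, M3}, {M2, M4}.

2 classes: {M1, M3}, {M2, M4}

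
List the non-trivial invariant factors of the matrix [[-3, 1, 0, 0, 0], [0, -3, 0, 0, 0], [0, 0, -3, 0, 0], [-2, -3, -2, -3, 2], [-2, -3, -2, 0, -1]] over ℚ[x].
The Jordan structure of A has elementary divisors (x + 3)^2, (x + 3), (x + 3), (x + 1). Arranging the block sizes at each eigenvalue in decreasing order and taking row products gives the invariant factors.

Invariant factors (smallest first, each dividing the next): x + 3, x + 3, (x + 1)(x + 3)^2.

Check: the last factor (x + 1)(x + 3)^2 is the minimal polynomial, and the product (x + 1)(x + 3)^4 is the characteristic polynomial.

x + 3, x + 3, (x + 1)(x + 3)^2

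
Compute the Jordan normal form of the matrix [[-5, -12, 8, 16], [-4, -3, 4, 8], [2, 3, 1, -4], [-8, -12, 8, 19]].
J = [[3, 1, 0, 0], [0, 3, 0, 0], [0, 0, 3, 0], [0, 0, 0, 3]]

The characteristic polynomial is det(xI - A) = (x - 3)^4, so the eigenvalues are 3 (algebraic multiplicity 4).

For λ = 3: rank(A - 3I) = 1, rank((A - 3I)^2) = 0. The eigenspace has dimension 4 - 1 = 3, so there are 3 Jordan blocks; the rank sequence gives block sizes [2, 1, 1].

Assembling the blocks gives the Jordan form J above.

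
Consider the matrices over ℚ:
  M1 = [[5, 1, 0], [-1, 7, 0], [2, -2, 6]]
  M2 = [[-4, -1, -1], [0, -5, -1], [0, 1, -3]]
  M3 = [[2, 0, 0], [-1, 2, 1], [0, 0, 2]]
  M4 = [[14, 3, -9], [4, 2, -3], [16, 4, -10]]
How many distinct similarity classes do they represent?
4 classes: {M1}, {M2}, {M3}, {M4}

Characteristic polynomials: χ_{M1} = (x - 6)^3, χ_{M2} = (x + 4)^3, χ_{M3} = (x - 2)^3, χ_{M4} = (x - 2)^3.

{M1}: invariant factors x - 6, (x - 6)^2.

{M2}: invariant factors x + 4, (x + 4)^2.

{M3}: invariant factors x - 2, (x - 2)^2.

{M4}: invariant factors (x - 2)^3.

Matrices are similar if and only if their invariant-factor lists agree; the partition into similarity classes is {M1}, {M2}, {M3}, {M4}.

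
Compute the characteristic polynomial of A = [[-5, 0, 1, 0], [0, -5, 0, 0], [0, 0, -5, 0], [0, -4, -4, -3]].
χ_A(x) = (x + 3)(x + 5)^3

xI - A = [[x + 5, 0, -1, 0], [0, x + 5, 0, 0], [0, 0, x + 5, 0], [0, 4, 4, x + 3]].

Expanding det(xI - A) along the first row:
det(xI - A) = + (x + 5)·det([[x + 5, 0, 0], [0, x + 5, 0], [4, 4, x + 3]]) - (0)·det([[0, 0, 0], [0, x + 5, 0], [0, 4, x + 3]]) + (-1)·det([[0, x + 5, 0], [0, 0, 0], [0, 4, x + 3]]) - (0)·det([[0, x + 5, 0], [0, 0, x + 5], [0, 4, 4]]).

Evaluating gives χ_A(x) = x^4 + 18x^3 + 120x^2 + 350x + 375 = (x + 3)(x + 5)^3.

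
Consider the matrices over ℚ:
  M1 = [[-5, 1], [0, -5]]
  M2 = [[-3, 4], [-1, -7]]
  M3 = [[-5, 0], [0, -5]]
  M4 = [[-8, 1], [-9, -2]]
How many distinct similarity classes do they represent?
2 classes: {M1, M2, M4}, {M3}

Characteristic polynomials: χ_{M1} = (x + 5)^2, χ_{M2} = (x + 5)^2, χ_{M3} = (x + 5)^2, χ_{M4} = (x + 5)^2.

{M1, M2, M4}: invariant factors (x + 5)^2.

{M3}: invariant factors x + 5, x + 5.

Matrices are similar if and only if their invariant-factor lists agree; the partition into similarity classes is {M1, M2, M4}, {M3}.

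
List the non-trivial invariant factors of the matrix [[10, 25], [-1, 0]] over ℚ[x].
The Jordan structure of A has elementary divisors (x - 5)^2. Arranging the block sizes at each eigenvalue in decreasing order and taking row products gives the invariant factors.

Invariant factors (smallest first, each dividing the next): (x - 5)^2.

Check: the last factor (x - 5)^2 is the minimal polynomial, and the product (x - 5)^2 is the characteristic polynomial.

(x - 5)^2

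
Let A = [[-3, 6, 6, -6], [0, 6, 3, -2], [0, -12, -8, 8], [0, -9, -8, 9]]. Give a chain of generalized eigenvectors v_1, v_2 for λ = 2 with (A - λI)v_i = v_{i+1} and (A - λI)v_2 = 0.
We seek v_1 ∈ ker((A - 2I)^2) \ ker(A - 2I), then set v_{i+1} = (A - 2I) v_i.

One such chain is v_1 = [[0, 0, 1, 1]]^T, v_2 = [[0, 1, -2, -1]]^T. Check: (A - 2I) v_2 = [[0, 0, 0, 0]]^T = 0.

v_1 = [[0, 0, 1, 1]]^T, v_2 = [[0, 1, -2, -1]]^T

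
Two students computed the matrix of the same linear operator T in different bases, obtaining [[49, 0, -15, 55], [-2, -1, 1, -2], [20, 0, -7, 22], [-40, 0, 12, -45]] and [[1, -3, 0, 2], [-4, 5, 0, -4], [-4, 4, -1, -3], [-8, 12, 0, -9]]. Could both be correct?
Yes.

Two matrices over a field are similar if and only if they have the same invariant factors.

Both A and B have characteristic polynomial (x + 1)^4 and minimal polynomial (x + 1)^2. Computing further, both have invariant factors (x + 1)^2, (x + 1)^2. Hence A and B are similar.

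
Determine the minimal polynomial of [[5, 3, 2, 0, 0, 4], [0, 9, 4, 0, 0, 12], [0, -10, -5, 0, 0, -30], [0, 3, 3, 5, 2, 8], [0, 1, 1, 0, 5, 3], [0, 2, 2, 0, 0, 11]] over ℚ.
m_A(x) = (x - 5)^2

The characteristic polynomial factors as (x - 5)^6. The minimal polynomial is ∏(x - λ)^{k_λ} where k_λ is the size of the largest Jordan block at λ.

For λ = 5: rank(A - 5I) = 3, and the largest Jordan block has size 2 (the smallest k with rank((A - 5I)^k) = rank((A - 5I)^(k+1))).

So m_A(x) = (x - 5)^2.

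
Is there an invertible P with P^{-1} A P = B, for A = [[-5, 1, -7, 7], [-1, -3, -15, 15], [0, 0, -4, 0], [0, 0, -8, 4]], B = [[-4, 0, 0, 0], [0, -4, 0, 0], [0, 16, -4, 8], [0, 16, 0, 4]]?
Both have characteristic polynomial (x - 4)(x + 4)^3, but the minimal polynomial of A is (x - 4)(x + 4)^2 while the minimal polynomial of B is (x - 4)(x + 4). The minimal polynomial is a similarity invariant, so A and B are not similar.

No.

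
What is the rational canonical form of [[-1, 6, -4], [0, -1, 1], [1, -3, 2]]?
The invariant factors of A (the non-unit diagonal entries of the Smith normal form of xI - A over ℚ[x]) are x^3 + 4x - 1, each dividing the next. The characteristic polynomial is their product, x^3 + 4x - 1.

The rational canonical form is the block-diagonal matrix of companion matrices C(f_i):
R = [[0, 0, 1], [1, 0, -4], [0, 1, 0]].

Note the characteristic polynomial does not split into linear factors over ℚ, so A has no Jordan form over ℚ; the rational canonical form exists over any field.

R = [[0, 0, 1], [1, 0, -4], [0, 1, 0]]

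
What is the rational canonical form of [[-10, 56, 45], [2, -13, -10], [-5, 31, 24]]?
The invariant factors of A (the non-unit diagonal entries of the Smith normal form of xI - A over ℚ[x]) are (x + 1)(x^2 - 2x + 3), each dividing the next. The characteristic polynomial is their product, (x + 1)(x^2 - 2x + 3).

The rational canonical form is the block-diagonal matrix of companion matrices C(f_i):
R = [[0, 0, -3], [1, 0, -1], [0, 1, 1]].

Note the characteristic polynomial does not split into linear factors over ℚ, so A has no Jordan form over ℚ; the rational canonical form exists over any field.

R = [[0, 0, -3], [1, 0, -1], [0, 1, 1]]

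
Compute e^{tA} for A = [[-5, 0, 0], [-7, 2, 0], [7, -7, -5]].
e^{tA} = [[e^{-5*t}, 0, 0], [(1 - e^{7*t})*e^{-5*t}, e^{2*t}, 0], [(e^{7*t} - 1)*e^{-5*t}, (1 - e^{7*t})*e^{-5*t}, e^{-5*t}]]

A has Jordan form J = [[-5, 0, 0], [0, -5, 0], [0, 0, 2]] with A = PJP^{-1}, so e^{tA} = P e^{tJ} P^{-1}.

For a Jordan block J_k(λ), e^{tJ_k(λ)} = e^{λt} · (I + tN + t^2 N^2/2! + ... + t^{k-1} N^{k-1}/(k-1)!) where N is the nilpotent superdiagonal part.

Assembling the blocks and conjugating back gives the entries of e^{tA} as shown above.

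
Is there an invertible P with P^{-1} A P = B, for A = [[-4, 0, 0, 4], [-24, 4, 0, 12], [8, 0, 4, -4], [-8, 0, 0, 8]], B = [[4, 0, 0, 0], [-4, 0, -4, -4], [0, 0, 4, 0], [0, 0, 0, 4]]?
Yes.

Two matrices over a field are similar if and only if they have the same invariant factors.

Both A and B have characteristic polynomial x(x - 4)^3 and minimal polynomial x(x - 4). Computing further, both have invariant factors x - 4, x - 4, x(x - 4). Hence A and B are similar.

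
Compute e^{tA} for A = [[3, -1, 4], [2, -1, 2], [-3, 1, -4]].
e^{tA} = [[(2*t + 2*e^{t} - 1)*e^{-t}, -t*e^{-t}, 2*(t + e^{t} - 1)*e^{-t}], [2 - 2*e^{-t}, e^{-t}, 2 - 2*e^{-t}], [(-2*t - e^{t} + 1)*e^{-t}, t*e^{-t}, (-2*t - e^{t} + 2)*e^{-t}]]

A has Jordan form J = [[-1, 1, 0], [0, -1, 0], [0, 0, 0]] with A = PJP^{-1}, so e^{tA} = P e^{tJ} P^{-1}.

For a Jordan block J_k(λ), e^{tJ_k(λ)} = e^{λt} · (I + tN + t^2 N^2/2! + ... + t^{k-1} N^{k-1}/(k-1)!) where N is the nilpotent superdiagonal part.

Assembling the blocks and conjugating back gives the entries of e^{tA} as shown above.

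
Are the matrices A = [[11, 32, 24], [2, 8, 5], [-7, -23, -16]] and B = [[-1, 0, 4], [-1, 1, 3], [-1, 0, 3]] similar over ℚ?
Yes.

Two matrices over a field are similar if and only if they have the same invariant factors.

Both A and B have characteristic polynomial (x - 1)^3 and minimal polynomial (x - 1)^3. Computing further, both have invariant factors (x - 1)^3. Hence A and B are similar.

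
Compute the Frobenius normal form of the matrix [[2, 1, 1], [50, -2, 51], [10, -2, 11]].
The invariant factors of A (the non-unit diagonal entries of the Smith normal form of xI - A over ℚ[x]) are (x - 5)(x - 4)(x - 2), each dividing the next. The characteristic polynomial is their product, (x - 5)(x - 4)(x - 2).

The rational canonical form is the block-diagonal matrix of companion matrices C(f_i):
R = [[0, 0, 40], [1, 0, -38], [0, 1, 11]].

R = [[0, 0, 40], [1, 0, -38], [0, 1, 11]]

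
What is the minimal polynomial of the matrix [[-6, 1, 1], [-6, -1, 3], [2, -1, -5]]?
The characteristic polynomial factors as (x + 4)^3. The minimal polynomial is ∏(x - λ)^{k_λ} where k_λ is the size of the largest Jordan block at λ.

For λ = -4: rank(A + 4I) = 1, and the largest Jordan block has size 2 (the smallest k with rank((A + 4I)^k) = rank((A + 4I)^(k+1))).

So m_A(x) = (x + 4)^2.

m_A(x) = (x + 4)^2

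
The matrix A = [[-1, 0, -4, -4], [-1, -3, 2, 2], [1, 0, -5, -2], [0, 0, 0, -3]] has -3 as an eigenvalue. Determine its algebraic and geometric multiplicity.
algebraic multiplicity 4, geometric multiplicity 3

The characteristic polynomial is (x + 3)^4, so the factor x + 3 appears with exponent 4: the algebraic multiplicity is 4.

rank(A + 3I) = 1, so the eigenspace has dimension 4 - 1 = 3: the geometric multiplicity is 3.

Since 3 < 4, A is not diagonalizable.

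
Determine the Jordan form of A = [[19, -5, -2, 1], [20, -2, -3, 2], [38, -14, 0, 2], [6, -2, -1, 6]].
J = [[5, 0, 0, 0], [0, 6, 1, 0], [0, 0, 6, 0], [0, 0, 0, 6]]

The characteristic polynomial is det(xI - A) = (x - 6)^3(x - 5), so the eigenvalues are 5 (algebraic multiplicity 1), 6 (algebraic multiplicity 3).

For λ = 5: algebraic multiplicity 1 gives one 1×1 block.

For λ = 6: rank(A - 6I) = 2, rank((A - 6I)^2) = 1. The eigenspace has dimension 4 - 2 = 2, so there are 2 Jordan blocks; the rank sequence gives block sizes [2, 1].

Assembling the blocks gives the Jordan form J above.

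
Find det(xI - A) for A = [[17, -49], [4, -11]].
χ_A(x) = (x - 3)^2

xI - A = [[x - 17, 49], [-4, x + 11]].

Expanding det(xI - A) along the first row:
det(xI - A) = + (x - 17)·det([[x + 11]]) - (49)·det([[-4]]).

Evaluating gives χ_A(x) = x^2 - 6x + 9 = (x - 3)^2.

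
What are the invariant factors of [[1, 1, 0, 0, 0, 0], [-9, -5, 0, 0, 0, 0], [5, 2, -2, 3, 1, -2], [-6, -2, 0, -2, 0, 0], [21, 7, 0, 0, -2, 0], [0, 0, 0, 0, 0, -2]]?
x + 2, x + 2, (x + 2)^2, (x + 2)^2

The Jordan structure of A has elementary divisors (x + 2)^2, (x + 2)^2, (x + 2), (x + 2). Arranging the block sizes at each eigenvalue in decreasing order and taking row products gives the invariant factors.

Invariant factors (smallest first, each dividing the next): x + 2, x + 2, (x + 2)^2, (x + 2)^2.

Check: the last factor (x + 2)^2 is the minimal polynomial, and the product (x + 2)^6 is the characteristic polynomial.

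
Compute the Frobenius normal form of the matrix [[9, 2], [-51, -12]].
R = [[0, 6], [1, -3]]

The invariant factors of A (the non-unit diagonal entries of the Smith normal form of xI - A over ℚ[x]) are x^2 + 3x - 6, each dividing the next. The characteristic polynomial is their product, x^2 + 3x - 6.

The rational canonical form is the block-diagonal matrix of companion matrices C(f_i):
R = [[0, 6], [1, -3]].

Note the characteristic polynomial does not split into linear factors over ℚ, so A has no Jordan form over ℚ; the rational canonical form exists over any field.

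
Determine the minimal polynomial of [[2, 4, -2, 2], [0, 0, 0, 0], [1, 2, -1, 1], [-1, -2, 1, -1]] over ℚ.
The characteristic polynomial factors as x^4. The minimal polynomial is ∏(x - λ)^{k_λ} where k_λ is the size of the largest Jordan block at λ.

For λ = 0: rank(A) = 1, and the largest Jordan block has size 2 (the smallest k with rank(A^k) = rank(A^(k+1))).

So m_A(x) = x^2.

m_A(x) = x^2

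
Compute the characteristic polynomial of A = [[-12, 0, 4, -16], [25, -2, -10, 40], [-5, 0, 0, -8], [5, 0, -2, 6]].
xI - A = [[x + 12, 0, -4, 16], [-25, x + 2, 10, -40], [5, 0, x, 8], [-5, 0, 2, x - 6]].

Expanding det(xI - A) along the first row:
det(xI - A) = + (x + 12)·det([[x + 2, 10, -40], [0, x, 8], [0, 2, x - 6]]) - (0)·det([[-25, 10, -40], [5, x, 8], [-5, 2, x - 6]]) + (-4)·det([[-25, x + 2, -40], [5, 0, 8], [-5, 0, x - 6]]) - (16)·det([[-25, x + 2, 10], [5, 0, x], [-5, 0, 2]]).

Evaluating gives χ_A(x) = x^4 + 8x^3 + 24x^2 + 32x + 16 = (x + 2)^4.

χ_A(x) = (x + 2)^4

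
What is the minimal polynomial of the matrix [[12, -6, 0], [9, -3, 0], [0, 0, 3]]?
m_A(x) = (x - 6)(x - 3)

The characteristic polynomial factors as (x - 6)(x - 3)^2. The minimal polynomial is ∏(x - λ)^{k_λ} where k_λ is the size of the largest Jordan block at λ.

For λ = 3: rank(A - 3I) = 1, and the largest Jordan block has size 1 (the smallest k with rank((A - 3I)^k) = rank((A - 3I)^(k+1))).
For λ = 6: rank(A - 6I) = 2, and the largest Jordan block has size 1 (the smallest k with rank((A - 6I)^k) = rank((A - 6I)^(k+1))).

So m_A(x) = (x - 6)(x - 3).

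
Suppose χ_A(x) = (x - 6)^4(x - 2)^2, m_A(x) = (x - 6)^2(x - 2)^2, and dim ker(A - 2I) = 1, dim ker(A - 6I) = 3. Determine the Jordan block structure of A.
Jordan blocks: (2, 2), (6, 2), (6, 1), (6, 1)

λ = 2: algebraic multiplicity 2 (exponent in χ_A), largest block size 2 (exponent in m_A), 1 block (geometric multiplicity). This forces block sizes [2].
λ = 6: algebraic multiplicity 4 (exponent in χ_A), largest block size 2 (exponent in m_A), 3 blocks (geometric multiplicity). These force block sizes [2, 1, 1].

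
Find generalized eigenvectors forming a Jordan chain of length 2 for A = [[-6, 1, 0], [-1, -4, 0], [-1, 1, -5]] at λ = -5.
We seek v_1 ∈ ker((A + 5I)^2) \ ker(A + 5I), then set v_{i+1} = (A + 5I) v_i.

One such chain is v_1 = [[2, 1, -1]]^T, v_2 = [[-1, -1, -1]]^T. Check: (A + 5I) v_2 = [[0, 0, 0]]^T = 0.

v_1 = [[2, 1, -1]]^T, v_2 = [[-1, -1, -1]]^T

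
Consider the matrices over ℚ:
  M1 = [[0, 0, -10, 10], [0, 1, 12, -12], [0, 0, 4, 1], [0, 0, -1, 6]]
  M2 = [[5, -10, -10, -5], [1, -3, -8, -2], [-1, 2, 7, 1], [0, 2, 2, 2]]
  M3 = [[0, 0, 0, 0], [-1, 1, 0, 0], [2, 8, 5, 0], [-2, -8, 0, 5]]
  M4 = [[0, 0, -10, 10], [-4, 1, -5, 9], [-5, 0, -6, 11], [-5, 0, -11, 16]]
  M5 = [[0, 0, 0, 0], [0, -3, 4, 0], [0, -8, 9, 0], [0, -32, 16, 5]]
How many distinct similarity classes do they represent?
Characteristic polynomials: χ_{M1} = x(x - 5)^2(x - 1), χ_{M2} = x(x - 5)^2(x - 1), χ_{M3} = x(x - 5)^2(x - 1), χ_{M4} = x(x - 5)^2(x - 1), χ_{M5} = x(x - 5)^2(x - 1).

{M1, M2, M4}: invariant factors x(x - 5)^2(x - 1).

{M3, M5}: invariant factors x - 5, x(x - 5)(x - 1).

Matrices are similar if and only if their invariant-factor lists agree; the partition into similarity classes is {M1, M2, M4}, {M3, M5}.

2 classes: {M1, M2, M4}, {M3, M5}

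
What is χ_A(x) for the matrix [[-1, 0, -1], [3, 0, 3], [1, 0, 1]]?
χ_A(x) = x^3

xI - A = [[x + 1, 0, 1], [-3, x, -3], [-1, 0, x - 1]].

Expanding det(xI - A) along the first row:
det(xI - A) = + (x + 1)·det([[x, -3], [0, x - 1]]) - (0)·det([[-3, -3], [-1, x - 1]]) + (1)·det([[-3, x], [-1, 0]]).

Evaluating gives χ_A(x) = x^3.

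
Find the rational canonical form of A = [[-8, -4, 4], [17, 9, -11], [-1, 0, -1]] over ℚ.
R = [[0, 0, -4], [1, 0, 1], [0, 1, 0]]

The invariant factors of A (the non-unit diagonal entries of the Smith normal form of xI - A over ℚ[x]) are x^3 - x + 4, each dividing the next. The characteristic polynomial is their product, x^3 - x + 4.

The rational canonical form is the block-diagonal matrix of companion matrices C(f_i):
R = [[0, 0, -4], [1, 0, 1], [0, 1, 0]].

Note the characteristic polynomial does not split into linear factors over ℚ, so A has no Jordan form over ℚ; the rational canonical form exists over any field.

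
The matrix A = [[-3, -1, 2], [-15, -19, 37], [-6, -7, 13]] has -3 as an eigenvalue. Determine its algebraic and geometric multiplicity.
algebraic multiplicity 3, geometric multiplicity 1

The characteristic polynomial is (x + 3)^3, so the factor x + 3 appears with exponent 3: the algebraic multiplicity is 3.

rank(A + 3I) = 2, so the eigenspace has dimension 3 - 2 = 1: the geometric multiplicity is 1.

Since 1 < 3, A is not diagonalizable.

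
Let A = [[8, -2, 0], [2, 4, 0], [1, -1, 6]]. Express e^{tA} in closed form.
A has Jordan form J = [[6, 1, 0], [0, 6, 0], [0, 0, 6]] with A = PJP^{-1}, so e^{tA} = P e^{tJ} P^{-1}.

For a Jordan block J_k(λ), e^{tJ_k(λ)} = e^{λt} · (I + tN + t^2 N^2/2! + ... + t^{k-1} N^{k-1}/(k-1)!) where N is the nilpotent superdiagonal part.

Assembling the blocks and conjugating back gives the entries of e^{tA} as shown above.

e^{tA} = [[(2*t + 1)*e^{6*t}, -2*t*e^{6*t}, 0], [2*t*e^{6*t}, (1 - 2*t)*e^{6*t}, 0], [t*e^{6*t}, -t*e^{6*t}, e^{6*t}]]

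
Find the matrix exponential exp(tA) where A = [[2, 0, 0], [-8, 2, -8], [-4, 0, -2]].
A has Jordan form J = [[-2, 0, 0], [0, 2, 0], [0, 0, 2]] with A = PJP^{-1}, so e^{tA} = P e^{tJ} P^{-1}.

For a Jordan block J_k(λ), e^{tJ_k(λ)} = e^{λt} · (I + tN + t^2 N^2/2! + ... + t^{k-1} N^{k-1}/(k-1)!) where N is the nilpotent superdiagonal part.

Assembling the blocks and conjugating back gives the entries of e^{tA} as shown above.

e^{tA} = [[e^{2*t}, 0, 0], [-4*sinh(2*t), e^{2*t}, -4*sinh(2*t)], [-2*sinh(2*t), 0, e^{-2*t}]]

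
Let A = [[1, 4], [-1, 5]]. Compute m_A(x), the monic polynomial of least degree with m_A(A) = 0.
m_A(x) = (x - 3)^2

The characteristic polynomial factors as (x - 3)^2. The minimal polynomial is ∏(x - λ)^{k_λ} where k_λ is the size of the largest Jordan block at λ.

For λ = 3: rank(A - 3I) = 1, and the largest Jordan block has size 2 (the smallest k with rank((A - 3I)^k) = rank((A - 3I)^(k+1))).

So m_A(x) = (x - 3)^2.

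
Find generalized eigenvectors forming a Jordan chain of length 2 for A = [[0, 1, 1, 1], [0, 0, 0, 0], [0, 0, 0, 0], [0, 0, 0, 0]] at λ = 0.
We seek v_1 ∈ ker(A^2) \ ker(A), then set v_{i+1} = A v_i.

One such chain is v_1 = [[-5, 2, -1, 0]]^T, v_2 = [[1, 0, 0, 0]]^T. Check: A v_2 = [[0, 0, 0, 0]]^T = 0.

v_1 = [[-5, 2, -1, 0]]^T, v_2 = [[1, 0, 0, 0]]^T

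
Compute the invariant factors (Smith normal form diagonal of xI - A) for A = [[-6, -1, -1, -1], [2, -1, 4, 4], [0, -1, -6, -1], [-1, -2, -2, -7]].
The Jordan structure of A has elementary divisors (x + 5)^3, (x + 5). Arranging the block sizes at each eigenvalue in decreasing order and taking row products gives the invariant factors.

Invariant factors (smallest first, each dividing the next): x + 5, (x + 5)^3.

Check: the last factor (x + 5)^3 is the minimal polynomial, and the product (x + 5)^4 is the characteristic polynomial.

x + 5, (x + 5)^3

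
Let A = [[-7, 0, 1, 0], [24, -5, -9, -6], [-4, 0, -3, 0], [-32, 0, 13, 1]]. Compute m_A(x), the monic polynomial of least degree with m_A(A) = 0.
The characteristic polynomial factors as (x - 1)(x + 5)^3. The minimal polynomial is ∏(x - λ)^{k_λ} where k_λ is the size of the largest Jordan block at λ.

For λ = -5: rank(A + 5I) = 2, and the largest Jordan block has size 2 (the smallest k with rank((A + 5I)^k) = rank((A + 5I)^(k+1))).
For λ = 1: rank(A - I) = 3, and the largest Jordan block has size 1 (the smallest k with rank((A - I)^k) = rank((A - I)^(k+1))).

So m_A(x) = (x - 1)(x + 5)^2.

m_A(x) = (x - 1)(x + 5)^2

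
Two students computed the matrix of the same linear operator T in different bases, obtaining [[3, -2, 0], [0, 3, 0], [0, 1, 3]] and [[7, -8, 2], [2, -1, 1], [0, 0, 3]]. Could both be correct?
Yes.

Two matrices over a field are similar if and only if they have the same invariant factors.

Both A and B have characteristic polynomial (x - 3)^3 and minimal polynomial (x - 3)^2. Computing further, both have invariant factors x - 3, (x - 3)^2. Hence A and B are similar.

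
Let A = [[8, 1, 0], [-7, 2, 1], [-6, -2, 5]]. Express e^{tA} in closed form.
A has Jordan form J = [[5, 1, 0], [0, 5, 1], [0, 0, 5]] with A = PJP^{-1}, so e^{tA} = P e^{tJ} P^{-1}.

For a Jordan block J_k(λ), e^{tJ_k(λ)} = e^{λt} · (I + tN + t^2 N^2/2! + ... + t^{k-1} N^{k-1}/(k-1)!) where N is the nilpotent superdiagonal part.

Assembling the blocks and conjugating back gives the entries of e^{tA} as shown above.

e^{tA} = [[(t^2 + 3*t + 1)*e^{5*t}, t*e^{5*t}, t^2*e^{5*t}/2], [t*(-3*t - 7)*e^{5*t}, (1 - 3*t)*e^{5*t}, t*(2 - 3*t)*e^{5*t}/2], [2*t*(-t - 3)*e^{5*t}, -2*t*e^{5*t}, (1 - t^2)*e^{5*t}]]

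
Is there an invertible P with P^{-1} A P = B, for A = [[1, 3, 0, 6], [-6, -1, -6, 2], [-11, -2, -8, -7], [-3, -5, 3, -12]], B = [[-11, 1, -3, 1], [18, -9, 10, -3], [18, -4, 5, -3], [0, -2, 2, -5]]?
Two matrices over a field are similar if and only if they have the same invariant factors.

Both A and B have characteristic polynomial (x + 5)^4 and minimal polynomial (x + 5)^2. Computing further, both have invariant factors (x + 5)^2, (x + 5)^2. Hence A and B are similar.

Yes.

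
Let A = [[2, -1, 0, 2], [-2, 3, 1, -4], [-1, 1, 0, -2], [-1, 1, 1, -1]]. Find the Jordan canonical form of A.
The characteristic polynomial is det(xI - A) = (x - 1)^4, so the eigenvalues are 1 (algebraic multiplicity 4).

For λ = 1: rank(A - I) = 2, rank((A - I)^2) = 1, rank((A - I)^3) = 0. The eigenspace has dimension 4 - 2 = 2, so there are 2 Jordan blocks; the rank sequence gives block sizes [3, 1].

Assembling the blocks gives the Jordan form J above.

J = [[1, 1, 0, 0], [0, 1, 1, 0], [0, 0, 1, 0], [0, 0, 0, 1]]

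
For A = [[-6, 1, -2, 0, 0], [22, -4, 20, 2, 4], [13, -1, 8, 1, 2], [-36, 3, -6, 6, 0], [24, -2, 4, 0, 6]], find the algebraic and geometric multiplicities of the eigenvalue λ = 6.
The characteristic polynomial is (x - 6)^3(x + 4)^2, so the factor x - 6 appears with exponent 3: the algebraic multiplicity is 3.

rank(A - 6I) = 3, so the eigenspace has dimension 5 - 3 = 2: the geometric multiplicity is 2.

Since 2 < 3, A is not diagonalizable.

algebraic multiplicity 3, geometric multiplicity 2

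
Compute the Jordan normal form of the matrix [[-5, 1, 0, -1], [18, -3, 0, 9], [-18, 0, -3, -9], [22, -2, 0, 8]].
J = [[-3, 1, 0, 0], [0, -3, 0, 0], [0, 0, -3, 0], [0, 0, 0, 6]]

The characteristic polynomial is det(xI - A) = (x - 6)(x + 3)^3, so the eigenvalues are -3 (algebraic multiplicity 3), 6 (algebraic multiplicity 1).

For λ = -3: rank(A + 3I) = 2, rank((A + 3I)^2) = 1. The eigenspace has dimension 4 - 2 = 2, so there are 2 Jordan blocks; the rank sequence gives block sizes [2, 1].

For λ = 6: algebraic multiplicity 1 gives one 1×1 block.

Assembling the blocks gives the Jordan form J above.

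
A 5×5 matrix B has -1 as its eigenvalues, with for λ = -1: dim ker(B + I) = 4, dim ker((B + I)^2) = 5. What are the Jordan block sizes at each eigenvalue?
Jordan blocks: (-1, 2), (-1, 1), (-1, 1), (-1, 1)

λ = -1: successive nullity increments [4, 1] count blocks of size ≥ k; block sizes are [2, 1, 1, 1].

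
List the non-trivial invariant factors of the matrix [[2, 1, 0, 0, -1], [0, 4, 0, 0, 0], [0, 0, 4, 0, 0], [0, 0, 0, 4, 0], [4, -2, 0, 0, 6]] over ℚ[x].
x - 4, x - 4, x - 4, (x - 4)^2

The Jordan structure of A has elementary divisors (x - 4)^2, (x - 4), (x - 4), (x - 4). Arranging the block sizes at each eigenvalue in decreasing order and taking row products gives the invariant factors.

Invariant factors (smallest first, each dividing the next): x - 4, x - 4, x - 4, (x - 4)^2.

Check: the last factor (x - 4)^2 is the minimal polynomial, and the product (x - 4)^5 is the characteristic polynomial.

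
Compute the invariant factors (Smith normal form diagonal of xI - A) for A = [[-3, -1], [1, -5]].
(x + 4)^2

The Jordan structure of A has elementary divisors (x + 4)^2. Arranging the block sizes at each eigenvalue in decreasing order and taking row products gives the invariant factors.

Invariant factors (smallest first, each dividing the next): (x + 4)^2.

Check: the last factor (x + 4)^2 is the minimal polynomial, and the product (x + 4)^2 is the characteristic polynomial.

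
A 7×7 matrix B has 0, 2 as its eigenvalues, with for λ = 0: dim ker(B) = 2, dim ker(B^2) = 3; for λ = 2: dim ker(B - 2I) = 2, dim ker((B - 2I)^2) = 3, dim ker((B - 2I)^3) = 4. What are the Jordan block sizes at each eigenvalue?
Jordan blocks: (0, 2), (0, 1), (2, 3), (2, 1)

λ = 0: successive nullity increments [2, 1] count blocks of size ≥ k; block sizes are [2, 1].
λ = 2: successive nullity increments [2, 1, 1] count blocks of size ≥ k; block sizes are [3, 1].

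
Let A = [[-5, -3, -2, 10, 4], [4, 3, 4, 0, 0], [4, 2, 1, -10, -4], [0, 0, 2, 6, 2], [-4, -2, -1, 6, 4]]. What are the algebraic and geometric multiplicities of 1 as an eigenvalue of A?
The characteristic polynomial is (x - 4)(x - 2)(x - 1)^3, so the factor x - 1 appears with exponent 3: the algebraic multiplicity is 3.

rank(A - I) = 3, so the eigenspace has dimension 5 - 3 = 2: the geometric multiplicity is 2.

Since 2 < 3, A is not diagonalizable.

algebraic multiplicity 3, geometric multiplicity 2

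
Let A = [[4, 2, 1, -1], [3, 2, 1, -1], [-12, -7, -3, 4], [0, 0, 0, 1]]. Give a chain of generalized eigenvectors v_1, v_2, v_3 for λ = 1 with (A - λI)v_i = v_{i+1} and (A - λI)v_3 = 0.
We seek v_1 ∈ ker((A - I)^3) \ ker((A - I)^2), then set v_{i+1} = (A - I) v_i.

One such chain is v_1 = [[2, -1, -4, 0]]^T, v_2 = [[0, 1, -1, 0]]^T, v_3 = [[1, 0, -3, 0]]^T. Check: (A - I) v_3 = [[0, 0, 0, 0]]^T = 0.

v_1 = [[2, -1, -4, 0]]^T, v_2 = [[0, 1, -1, 0]]^T, v_3 = [[1, 0, -3, 0]]^T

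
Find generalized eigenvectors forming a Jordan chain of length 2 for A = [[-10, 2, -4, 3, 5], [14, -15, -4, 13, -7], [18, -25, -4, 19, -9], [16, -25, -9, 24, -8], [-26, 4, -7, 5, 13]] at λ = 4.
We seek v_1 ∈ ker((A - 4I)^2) \ ker(A - 4I), then set v_{i+1} = (A - 4I) v_i.

One such chain is v_1 = [[1, -2, -1, -2, 4]]^T, v_2 = [[0, 2, 2, 3, -1]]^T. Check: (A - 4I) v_2 = [[0, 0, 0, 0, 0]]^T = 0.

v_1 = [[1, -2, -1, -2, 4]]^T, v_2 = [[0, 2, 2, 3, -1]]^T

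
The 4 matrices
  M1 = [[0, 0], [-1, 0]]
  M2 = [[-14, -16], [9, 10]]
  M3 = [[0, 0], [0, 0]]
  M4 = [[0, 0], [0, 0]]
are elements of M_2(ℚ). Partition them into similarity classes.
Characteristic polynomials: χ_{M1} = x^2, χ_{M2} = (x + 2)^2, χ_{M3} = x^2, χ_{M4} = x^2.

{M1}: invariant factors x^2.

{M2}: invariant factors (x + 2)^2.

{M3, M4}: invariant factors x, x.

Matrices are similar if and only if their invariant-factor lists agree; the partition into similarity classes is {M1}, {M2}, {M3, M4}.

3 classes: {M1}, {M2}, {M3, M4}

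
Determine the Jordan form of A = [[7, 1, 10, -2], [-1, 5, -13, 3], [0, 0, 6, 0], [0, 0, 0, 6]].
The characteristic polynomial is det(xI - A) = (x - 6)^4, so the eigenvalues are 6 (algebraic multiplicity 4).

For λ = 6: rank(A - 6I) = 2, rank((A - 6I)^2) = 1, rank((A - 6I)^3) = 0. The eigenspace has dimension 4 - 2 = 2, so there are 2 Jordan blocks; the rank sequence gives block sizes [3, 1].

Assembling the blocks gives the Jordan form J above.

J = [[6, 1, 0, 0], [0, 6, 1, 0], [0, 0, 6, 0], [0, 0, 0, 6]]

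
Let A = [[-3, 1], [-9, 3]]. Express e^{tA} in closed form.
A has Jordan form J = [[0, 1], [0, 0]] with A = PJP^{-1}, so e^{tA} = P e^{tJ} P^{-1}.

For a Jordan block J_k(λ), e^{tJ_k(λ)} = e^{λt} · (I + tN + t^2 N^2/2! + ... + t^{k-1} N^{k-1}/(k-1)!) where N is the nilpotent superdiagonal part.

Assembling the blocks and conjugating back gives the entries of e^{tA} as shown above.

e^{tA} = [[1 - 3*t, t], [-9*t, 3*t + 1]]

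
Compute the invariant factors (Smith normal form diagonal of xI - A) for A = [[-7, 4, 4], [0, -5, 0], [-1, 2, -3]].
The Jordan structure of A has elementary divisors (x + 5)^2, (x + 5). Arranging the block sizes at each eigenvalue in decreasing order and taking row products gives the invariant factors.

Invariant factors (smallest first, each dividing the next): x + 5, (x + 5)^2.

Check: the last factor (x + 5)^2 is the minimal polynomial, and the product (x + 5)^3 is the characteristic polynomial.

x + 5, (x + 5)^2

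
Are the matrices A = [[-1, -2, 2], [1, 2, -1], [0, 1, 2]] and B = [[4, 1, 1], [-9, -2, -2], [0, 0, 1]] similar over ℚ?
Two matrices over a field are similar if and only if they have the same invariant factors.

Both A and B have characteristic polynomial (x - 1)^3 and minimal polynomial (x - 1)^3. Computing further, both have invariant factors (x - 1)^3. Hence A and B are similar.

Yes.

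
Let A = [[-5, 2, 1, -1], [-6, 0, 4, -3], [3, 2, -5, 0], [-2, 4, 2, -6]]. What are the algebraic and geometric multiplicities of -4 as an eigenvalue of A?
The characteristic polynomial is (x + 4)^4, so the factor x + 4 appears with exponent 4: the algebraic multiplicity is 4.

rank(A + 4I) = 2, so the eigenspace has dimension 4 - 2 = 2: the geometric multiplicity is 2.

Since 2 < 4, A is not diagonalizable.

algebraic multiplicity 4, geometric multiplicity 2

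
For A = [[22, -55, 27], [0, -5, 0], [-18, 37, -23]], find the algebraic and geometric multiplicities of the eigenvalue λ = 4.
The characteristic polynomial is (x - 4)(x + 5)^2, so the factor x - 4 appears with exponent 1: the algebraic multiplicity is 1.

rank(A - 4I) = 2, so the eigenspace has dimension 3 - 2 = 1: the geometric multiplicity is 1.

algebraic multiplicity 1, geometric multiplicity 1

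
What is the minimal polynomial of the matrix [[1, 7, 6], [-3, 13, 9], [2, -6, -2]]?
The characteristic polynomial factors as (x - 4)^3. The minimal polynomial is ∏(x - λ)^{k_λ} where k_λ is the size of the largest Jordan block at λ.

For λ = 4: rank(A - 4I) = 2, and the largest Jordan block has size 3 (the smallest k with rank((A - 4I)^k) = rank((A - 4I)^(k+1))).

So m_A(x) = (x - 4)^3.

m_A(x) = (x - 4)^3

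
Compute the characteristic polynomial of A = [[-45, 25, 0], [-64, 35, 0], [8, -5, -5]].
χ_A(x) = (x + 5)^3

xI - A = [[x + 45, -25, 0], [64, x - 35, 0], [-8, 5, x + 5]].

Expanding det(xI - A) along the first row:
det(xI - A) = + (x + 45)·det([[x - 35, 0], [5, x + 5]]) - (-25)·det([[64, 0], [-8, x + 5]]) + (0)·det([[64, x - 35], [-8, 5]]).

Evaluating gives χ_A(x) = x^3 + 15x^2 + 75x + 125 = (x + 5)^3.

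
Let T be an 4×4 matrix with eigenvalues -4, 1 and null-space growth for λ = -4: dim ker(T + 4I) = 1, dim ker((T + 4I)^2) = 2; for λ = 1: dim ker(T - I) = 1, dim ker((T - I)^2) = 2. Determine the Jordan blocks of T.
λ = -4: successive nullity increments [1, 1] count blocks of size ≥ k; block sizes are [2].
λ = 1: successive nullity increments [1, 1] count blocks of size ≥ k; block sizes are [2].

Jordan blocks: (-4, 2), (1, 2)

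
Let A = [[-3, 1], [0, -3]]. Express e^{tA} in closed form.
A has Jordan form J = [[-3, 1], [0, -3]] with A = PJP^{-1}, so e^{tA} = P e^{tJ} P^{-1}.

For a Jordan block J_k(λ), e^{tJ_k(λ)} = e^{λt} · (I + tN + t^2 N^2/2! + ... + t^{k-1} N^{k-1}/(k-1)!) where N is the nilpotent superdiagonal part.

Assembling the blocks and conjugating back gives the entries of e^{tA} as shown above.

e^{tA} = [[e^{-3*t}, t*e^{-3*t}], [0, e^{-3*t}]]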